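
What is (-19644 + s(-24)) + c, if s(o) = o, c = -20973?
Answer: -40641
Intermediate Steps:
(-19644 + s(-24)) + c = (-19644 - 24) - 20973 = -19668 - 20973 = -40641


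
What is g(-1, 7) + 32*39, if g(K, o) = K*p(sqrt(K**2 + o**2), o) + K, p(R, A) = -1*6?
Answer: 1253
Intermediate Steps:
p(R, A) = -6
g(K, o) = -5*K (g(K, o) = K*(-6) + K = -6*K + K = -5*K)
g(-1, 7) + 32*39 = -5*(-1) + 32*39 = 5 + 1248 = 1253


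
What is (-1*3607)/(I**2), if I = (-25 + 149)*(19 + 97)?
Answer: -3607/206899456 ≈ -1.7434e-5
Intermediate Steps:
I = 14384 (I = 124*116 = 14384)
(-1*3607)/(I**2) = (-1*3607)/(14384**2) = -3607/206899456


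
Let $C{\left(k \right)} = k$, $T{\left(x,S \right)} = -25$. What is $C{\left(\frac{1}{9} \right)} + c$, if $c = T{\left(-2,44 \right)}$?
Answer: $- \frac{224}{9} \approx -24.889$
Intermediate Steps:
$c = -25$
$C{\left(\frac{1}{9} \right)} + c = \frac{1}{9} - 25 = - \frac{224}{9}$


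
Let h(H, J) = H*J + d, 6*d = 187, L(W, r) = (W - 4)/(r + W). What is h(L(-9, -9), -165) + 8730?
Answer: 8642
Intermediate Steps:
L(W, r) = (-4 + W)/(W + r)
d = 187/6 (d = (⅙)*187 = 187/6 ≈ 31.167)
h(H, J) = 187/6 + H*J (h(H, J) = H*J + 187/6 = 187/6 + H*J)
h(L(-9, -9), -165) + 8730 = (187/6 + ((-4 - 9)/(-9 - 9))*(-165)) + 8730 = (187/6 + (-13/(-18))*(-165)) + 8730 = (187/6 - 1/18*(-13)*(-165)) + 8730 = (187/6 + (13/18)*(-165)) + 8730 = (187/6 - 715/6) + 8730 = -88 + 8730 = 8642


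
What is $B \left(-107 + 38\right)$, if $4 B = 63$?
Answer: $- \frac{4347}{4} \approx -1086.8$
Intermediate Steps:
$B = \frac{63}{4}$ ($B = \frac{1}{4} \cdot 63 = \frac{63}{4} \approx 15.75$)
$B \left(-107 + 38\right) = \frac{63 \left(-107 + 38\right)}{4} = \frac{63}{4} \left(-69\right) = - \frac{4347}{4}$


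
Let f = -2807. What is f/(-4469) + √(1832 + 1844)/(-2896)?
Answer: 2807/4469 - √919/1448 ≈ 0.60717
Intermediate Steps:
f/(-4469) + √(1832 + 1844)/(-2896) = -2807/(-4469) + √(1832 + 1844)/(-2896) = -2807*(-1/4469) + √3676*(-1/2896) = 2807/4469 + (2*√919)*(-1/2896) = 2807/4469 - √919/1448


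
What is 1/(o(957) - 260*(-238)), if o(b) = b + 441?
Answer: 1/63278 ≈ 1.5803e-5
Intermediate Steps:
o(b) = 441 + b
1/(o(957) - 260*(-238)) = 1/((441 + 957) - 260*(-238)) = 1/(1398 + 61880) = 1/63278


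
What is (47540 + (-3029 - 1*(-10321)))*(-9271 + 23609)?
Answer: 786181216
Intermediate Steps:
(47540 + (-3029 - 1*(-10321)))*(-9271 + 23609) = (47540 + (-3029 + 10321))*14338 = (47540 + 7292)*14338 = 54832*14338 = 786181216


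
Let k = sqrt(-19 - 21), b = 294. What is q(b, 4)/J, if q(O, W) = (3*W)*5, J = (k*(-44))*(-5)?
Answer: -3*I*sqrt(10)/220 ≈ -0.043122*I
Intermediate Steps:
k = 2*I*sqrt(10) (k = sqrt(-40) = 2*I*sqrt(10) ≈ 6.3246*I)
J = 440*I*sqrt(10) (J = ((2*I*sqrt(10))*(-44))*(-5) = -88*I*sqrt(10)*(-5) = 440*I*sqrt(10) ≈ 1391.4*I)
q(O, W) = 15*W
q(b, 4)/J = (15*4)/((440*I*sqrt(10))) = 60*(-I*sqrt(10)/4400) = -3*I*sqrt(10)/220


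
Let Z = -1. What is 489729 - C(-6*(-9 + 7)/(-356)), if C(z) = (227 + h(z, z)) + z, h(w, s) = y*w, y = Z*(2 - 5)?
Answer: 43565690/89 ≈ 4.8950e+5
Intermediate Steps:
y = 3 (y = -(2 - 5) = -1*(-3) = 3)
h(w, s) = 3*w
C(z) = 227 + 4*z (C(z) = (227 + 3*z) + z = 227 + 4*z)
489729 - C(-6*(-9 + 7)/(-356)) = 489729 - (227 + 4*(-6*(-9 + 7)/(-356))) = 489729 - (227 + 4*(-6*(-2)*(-1/356))) = 489729 - (227 + 4*(12*(-1/356))) = 489729 - (227 + 4*(-3/89)) = 489729 - (227 - 12/89) = 489729 - 1*20191/89 = 489729 - 20191/89 = 43565690/89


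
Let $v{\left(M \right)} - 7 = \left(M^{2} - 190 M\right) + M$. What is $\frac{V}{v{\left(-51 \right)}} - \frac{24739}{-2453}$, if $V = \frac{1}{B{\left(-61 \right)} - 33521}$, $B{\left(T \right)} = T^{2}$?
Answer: $\frac{820796389177}{81386213800} \approx 10.085$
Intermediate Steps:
$v{\left(M \right)} = 7 + M^{2} - 189 M$ ($v{\left(M \right)} = 7 + \left(\left(M^{2} - 190 M\right) + M\right) = 7 + \left(M^{2} - 189 M\right) = 7 + M^{2} - 189 M$)
$V = - \frac{1}{29800}$ ($V = \frac{1}{\left(-61\right)^{2} - 33521} = \frac{1}{3721 - 33521} = \frac{1}{-29800} = - \frac{1}{29800} \approx -3.3557 \cdot 10^{-5}$)
$\frac{V}{v{\left(-51 \right)}} - \frac{24739}{-2453} = - \frac{1}{29800 \left(7 + \left(-51\right)^{2} - -9639\right)} - \frac{24739}{-2453} = - \frac{1}{29800 \left(7 + 2601 + 9639\right)} - - \frac{2249}{223} = - \frac{1}{29800 \cdot 12247} + \frac{2249}{223} = \left(- \frac{1}{29800}\right) \frac{1}{12247} + \frac{2249}{223} = - \frac{1}{364960600} + \frac{2249}{223} = \frac{820796389177}{81386213800}$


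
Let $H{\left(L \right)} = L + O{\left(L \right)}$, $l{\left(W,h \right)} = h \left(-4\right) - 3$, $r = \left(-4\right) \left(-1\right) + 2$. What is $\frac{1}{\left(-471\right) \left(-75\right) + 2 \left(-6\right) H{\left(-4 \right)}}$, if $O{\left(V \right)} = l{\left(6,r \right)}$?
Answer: $\frac{1}{35697} \approx 2.8014 \cdot 10^{-5}$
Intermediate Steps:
$r = 6$ ($r = 4 + 2 = 6$)
$l{\left(W,h \right)} = -3 - 4 h$ ($l{\left(W,h \right)} = - 4 h - 3 = -3 - 4 h$)
$O{\left(V \right)} = -27$ ($O{\left(V \right)} = -3 - 24 = -27$)
$H{\left(L \right)} = -27 + L$ ($H{\left(L \right)} = L - 27 = -27 + L$)
$\frac{1}{\left(-471\right) \left(-75\right) + 2 \left(-6\right) H{\left(-4 \right)}} = \frac{1}{\left(-471\right) \left(-75\right) + 2 \left(-6\right) \left(-27 - 4\right)} = \frac{1}{35325 - -372} = \frac{1}{35325 + 372} = \frac{1}{35697}$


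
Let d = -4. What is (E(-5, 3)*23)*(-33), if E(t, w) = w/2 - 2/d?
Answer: -1518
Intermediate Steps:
E(t, w) = ½ + w/2 (E(t, w) = w/2 - 2/(-4) = w*(½) - 2*(-¼) = w/2 + ½ = ½ + w/2)
(E(-5, 3)*23)*(-33) = ((½ + (½)*3)*23)*(-33) = ((½ + 3/2)*23)*(-33) = (2*23)*(-33) = 46*(-33) = -1518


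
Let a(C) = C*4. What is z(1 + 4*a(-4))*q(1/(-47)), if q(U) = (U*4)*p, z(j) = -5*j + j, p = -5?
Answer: 5040/47 ≈ 107.23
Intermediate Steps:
a(C) = 4*C
z(j) = -4*j
q(U) = -20*U (q(U) = (U*4)*(-5) = (4*U)*(-5) = -20*U)
z(1 + 4*a(-4))*q(1/(-47)) = (-4*(1 + 4*(4*(-4))))*(-20/(-47)) = (-4*(1 + 4*(-16)))*(-20*(-1/47)) = -4*(1 - 64)*(20/47) = -4*(-63)*(20/47) = 252*(20/47) = 5040/47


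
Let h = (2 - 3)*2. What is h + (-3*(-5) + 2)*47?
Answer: 797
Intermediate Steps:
h = -2 (h = -1*2 = -2)
h + (-3*(-5) + 2)*47 = -2 + (-3*(-5) + 2)*47 = -2 + (15 + 2)*47 = -2 + 17*47 = -2 + 799 = 797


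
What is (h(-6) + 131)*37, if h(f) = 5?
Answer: 5032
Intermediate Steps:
(h(-6) + 131)*37 = (5 + 131)*37 = 136*37 = 5032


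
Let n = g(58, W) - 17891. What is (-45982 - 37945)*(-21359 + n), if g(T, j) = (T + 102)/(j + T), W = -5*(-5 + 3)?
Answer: 55996933670/17 ≈ 3.2939e+9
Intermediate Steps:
W = 10 (W = -5*(-2) = 10)
g(T, j) = (102 + T)/(T + j)
n = -304107/17 (n = (102 + 58)/(58 + 10) - 17891 = 160/68 - 17891 = (1/68)*160 - 17891 = 40/17 - 17891 = -304107/17 ≈ -17889.)
(-45982 - 37945)*(-21359 + n) = (-45982 - 37945)*(-21359 - 304107/17) = -83927*(-667210/17) = 55996933670/17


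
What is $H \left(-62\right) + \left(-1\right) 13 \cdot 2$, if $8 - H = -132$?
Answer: $-8706$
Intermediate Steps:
$H = 140$ ($H = 8 - -132 = 8 + 132 = 140$)
$H \left(-62\right) + \left(-1\right) 13 \cdot 2 = 140 \left(-62\right) + \left(-1\right) 13 \cdot 2 = -8680 - 26 = -8706$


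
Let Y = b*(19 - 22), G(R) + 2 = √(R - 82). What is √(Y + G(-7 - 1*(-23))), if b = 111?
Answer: √(-335 + I*√66) ≈ 0.2219 + 18.304*I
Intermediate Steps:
G(R) = -2 + √(-82 + R) (G(R) = -2 + √(R - 82) = -2 + √(-82 + R))
Y = -333 (Y = 111*(19 - 22) = 111*(-3) = -333)
√(Y + G(-7 - 1*(-23))) = √(-333 + (-2 + √(-82 + (-7 - 1*(-23))))) = √(-333 + (-2 + √(-82 + (-7 + 23)))) = √(-333 + (-2 + √(-82 + 16))) = √(-333 + (-2 + √(-66))) = √(-333 + (-2 + I*√66)) = √(-335 + I*√66)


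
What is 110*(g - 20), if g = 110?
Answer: 9900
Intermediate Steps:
110*(g - 20) = 110*(110 - 20) = 110*90 = 9900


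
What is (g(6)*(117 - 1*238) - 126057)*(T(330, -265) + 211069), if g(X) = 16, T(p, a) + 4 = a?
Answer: -26980924400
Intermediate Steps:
T(p, a) = -4 + a
(g(6)*(117 - 1*238) - 126057)*(T(330, -265) + 211069) = (16*(117 - 1*238) - 126057)*((-4 - 265) + 211069) = (16*(117 - 238) - 126057)*(-269 + 211069) = (16*(-121) - 126057)*210800 = (-1936 - 126057)*210800 = -127993*210800 = -26980924400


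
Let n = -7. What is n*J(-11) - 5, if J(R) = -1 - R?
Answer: -75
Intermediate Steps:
n*J(-11) - 5 = -7*(-1 - 1*(-11)) - 5 = -7*(-1 + 11) - 5 = -7*10 - 5 = -70 - 5 = -75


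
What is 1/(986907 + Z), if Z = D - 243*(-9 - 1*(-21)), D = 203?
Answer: 1/984194 ≈ 1.0161e-6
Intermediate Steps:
Z = -2713 (Z = 203 - 243*(-9 - 1*(-21)) = 203 - 243*(-9 + 21) = 203 - 243*12 = 203 - 2916 = -2713)
1/(986907 + Z) = 1/(986907 - 2713) = 1/984194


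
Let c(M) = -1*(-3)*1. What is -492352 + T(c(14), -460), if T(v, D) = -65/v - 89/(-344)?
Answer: -508129357/1032 ≈ -4.9237e+5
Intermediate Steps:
c(M) = 3 (c(M) = 3*1 = 3)
T(v, D) = 89/344 - 65/v (T(v, D) = -65/v - 89*(-1/344) = -65/v + 89/344 = 89/344 - 65/v)
-492352 + T(c(14), -460) = -492352 + (89/344 - 65/3) = -492352 - 22093/1032 = -508129357/1032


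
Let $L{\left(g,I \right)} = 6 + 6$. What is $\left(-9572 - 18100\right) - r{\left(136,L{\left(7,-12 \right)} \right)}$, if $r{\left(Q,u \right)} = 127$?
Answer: $-27799$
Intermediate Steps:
$L{\left(g,I \right)} = 12$
$\left(-9572 - 18100\right) - r{\left(136,L{\left(7,-12 \right)} \right)} = \left(-9572 - 18100\right) - 127 = -27672 - 127 = -27799$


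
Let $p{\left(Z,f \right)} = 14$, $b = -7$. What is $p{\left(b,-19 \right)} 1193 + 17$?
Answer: $16719$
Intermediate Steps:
$p{\left(b,-19 \right)} 1193 + 17 = 14 \cdot 1193 + 17 = 16702 + 17 = 16719$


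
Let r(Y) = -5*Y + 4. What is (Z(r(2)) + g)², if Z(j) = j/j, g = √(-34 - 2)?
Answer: -35 + 12*I ≈ -35.0 + 12.0*I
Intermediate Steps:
r(Y) = 4 - 5*Y
g = 6*I (g = √(-36) = 6*I ≈ 6.0*I)
Z(j) = 1
(Z(r(2)) + g)² = (1 + 6*I)²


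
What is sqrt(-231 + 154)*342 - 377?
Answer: -377 + 342*I*sqrt(77) ≈ -377.0 + 3001.0*I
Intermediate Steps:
sqrt(-231 + 154)*342 - 377 = sqrt(-77)*342 - 377 = (I*sqrt(77))*342 - 377 = 342*I*sqrt(77) - 377 = -377 + 342*I*sqrt(77)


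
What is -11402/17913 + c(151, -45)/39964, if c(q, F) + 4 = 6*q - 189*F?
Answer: -287161937/715875132 ≈ -0.40113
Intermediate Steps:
c(q, F) = -4 - 189*F + 6*q (c(q, F) = -4 + (6*q - 189*F) = -4 + (-189*F + 6*q) = -4 - 189*F + 6*q)
-11402/17913 + c(151, -45)/39964 = -11402/17913 + (-4 - 189*(-45) + 6*151)/39964 = -11402*1/17913 + (-4 + 8505 + 906)*(1/39964) = -11402/17913 + 9407*(1/39964) = -11402/17913 + 9407/39964 = -287161937/715875132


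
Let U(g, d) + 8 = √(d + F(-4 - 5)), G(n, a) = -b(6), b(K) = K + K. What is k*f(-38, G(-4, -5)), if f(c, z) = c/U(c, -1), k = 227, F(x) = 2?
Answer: 8626/7 ≈ 1232.3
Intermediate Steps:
b(K) = 2*K
G(n, a) = -12 (G(n, a) = -2*6 = -1*12 = -12)
U(g, d) = -8 + √(2 + d) (U(g, d) = -8 + √(d + 2) = -8 + √(2 + d))
f(c, z) = -c/7 (f(c, z) = c/(-8 + √(2 - 1)) = c/(-8 + √1) = c/(-8 + 1) = c/(-7) = c*(-⅐) = -c/7)
k*f(-38, G(-4, -5)) = 227*(-⅐*(-38)) = 227*(38/7) = 8626/7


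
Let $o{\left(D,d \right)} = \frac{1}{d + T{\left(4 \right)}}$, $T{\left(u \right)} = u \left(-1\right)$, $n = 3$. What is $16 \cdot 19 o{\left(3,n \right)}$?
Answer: $-304$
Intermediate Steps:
$T{\left(u \right)} = - u$
$o{\left(D,d \right)} = \frac{1}{-4 + d}$ ($o{\left(D,d \right)} = \frac{1}{d - 4} = \frac{1}{-4 + d}$)
$16 \cdot 19 o{\left(3,n \right)} = \frac{16 \cdot 19}{-4 + 3} = \frac{304}{-1} = 304 \left(-1\right) = -304$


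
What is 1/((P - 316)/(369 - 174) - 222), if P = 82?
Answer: -5/1116 ≈ -0.0044803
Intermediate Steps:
1/((P - 316)/(369 - 174) - 222) = 1/((82 - 316)/(369 - 174) - 222) = 1/(-234/195 - 222) = 1/(-234*1/195 - 222) = 1/(-6/5 - 222) = 1/(-1116/5) = -5/1116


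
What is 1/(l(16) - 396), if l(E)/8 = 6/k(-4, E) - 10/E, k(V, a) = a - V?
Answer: -5/1993 ≈ -0.0025088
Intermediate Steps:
l(E) = -80/E + 48/(4 + E) (l(E) = 8*(6/(E - 1*(-4)) - 10/E) = 8*(6/(E + 4) - 10/E) = 8*(6/(4 + E) - 10/E) = 8*(-10/E + 6/(4 + E)) = -80/E + 48/(4 + E))
1/(l(16) - 396) = 1/(32*(-10 - 1*16)/(16*(4 + 16)) - 396) = 1/(32*(1/16)*(-10 - 16)/20 - 396) = 1/(32*(1/16)*(1/20)*(-26) - 396) = 1/(-13/5 - 396) = 1/(-1993/5) = -5/1993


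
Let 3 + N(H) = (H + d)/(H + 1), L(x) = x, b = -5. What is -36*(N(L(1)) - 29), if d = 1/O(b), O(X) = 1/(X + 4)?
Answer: 1152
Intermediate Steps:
O(X) = 1/(4 + X)
d = -1 (d = 1/(1/(4 - 5)) = 1/(1/(-1)) = 1/(-1) = -1)
N(H) = -3 + (-1 + H)/(1 + H) (N(H) = -3 + (H - 1)/(H + 1) = -3 + (-1 + H)/(1 + H))
-36*(N(L(1)) - 29) = -36*(2*(-2 - 1*1)/(1 + 1) - 29) = -36*(2*(-2 - 1)/2 - 29) = -36*(2*(½)*(-3) - 29) = -36*(-3 - 29) = -36*(-32) = 1152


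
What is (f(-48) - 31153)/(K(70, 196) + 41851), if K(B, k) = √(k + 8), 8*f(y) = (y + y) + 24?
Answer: -1304160862/1751505997 + 62324*√51/1751505997 ≈ -0.74434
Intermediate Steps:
f(y) = 3 + y/4 (f(y) = ((y + y) + 24)/8 = (2*y + 24)/8 = (24 + 2*y)/8 = 3 + y/4)
K(B, k) = √(8 + k)
(f(-48) - 31153)/(K(70, 196) + 41851) = ((3 + (¼)*(-48)) - 31153)/(√(8 + 196) + 41851) = ((3 - 12) - 31153)/(√204 + 41851) = (-9 - 31153)/(2*√51 + 41851) = -31162/(41851 + 2*√51)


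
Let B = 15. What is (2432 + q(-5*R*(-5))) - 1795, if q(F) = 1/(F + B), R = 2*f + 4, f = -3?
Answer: 22294/35 ≈ 636.97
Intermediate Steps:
R = -2 (R = 2*(-3) + 4 = -6 + 4 = -2)
q(F) = 1/(15 + F) (q(F) = 1/(F + 15) = 1/(15 + F))
(2432 + q(-5*R*(-5))) - 1795 = (2432 + 1/(15 - 5*(-2)*(-5))) - 1795 = (2432 + 1/(15 + 10*(-5))) - 1795 = (2432 + 1/(15 - 50)) - 1795 = (2432 + 1/(-35)) - 1795 = (2432 - 1/35) - 1795 = 85119/35 - 1795 = 22294/35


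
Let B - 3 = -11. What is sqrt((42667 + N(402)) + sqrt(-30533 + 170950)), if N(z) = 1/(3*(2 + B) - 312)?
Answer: sqrt(4646435970 + 108900*sqrt(140417))/330 ≈ 207.47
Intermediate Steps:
B = -8 (B = 3 - 11 = -8)
N(z) = -1/330 (N(z) = 1/(3*(2 - 8) - 312) = 1/(3*(-6) - 312) = 1/(-18 - 312) = 1/(-330) = -1/330)
sqrt((42667 + N(402)) + sqrt(-30533 + 170950)) = sqrt((42667 - 1/330) + sqrt(-30533 + 170950)) = sqrt(14080109/330 + sqrt(140417))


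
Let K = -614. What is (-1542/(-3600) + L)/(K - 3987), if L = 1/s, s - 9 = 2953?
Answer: -380917/4088448600 ≈ -9.3169e-5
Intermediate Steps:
s = 2962 (s = 9 + 2953 = 2962)
L = 1/2962 ≈ 0.00033761
(-1542/(-3600) + L)/(K - 3987) = (-1542/(-3600) + 1/2962)/(-614 - 3987) = (-1542*(-1/3600) + 1/2962)/(-4601) = (257/600 + 1/2962)*(-1/4601) = (380917/888600)*(-1/4601) = -380917/4088448600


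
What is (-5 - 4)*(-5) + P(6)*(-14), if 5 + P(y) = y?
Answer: 31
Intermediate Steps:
P(y) = -5 + y
(-5 - 4)*(-5) + P(6)*(-14) = (-5 - 4)*(-5) + (-5 + 6)*(-14) = -9*(-5) + 1*(-14) = 45 - 14 = 31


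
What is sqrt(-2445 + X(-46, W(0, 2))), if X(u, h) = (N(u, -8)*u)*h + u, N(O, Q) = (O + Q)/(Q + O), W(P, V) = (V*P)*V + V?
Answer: 3*I*sqrt(287) ≈ 50.823*I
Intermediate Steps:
W(P, V) = V + P*V**2 (W(P, V) = (P*V)*V + V = P*V**2 + V = V + P*V**2)
N(O, Q) = 1 (N(O, Q) = (O + Q)/(O + Q) = 1)
X(u, h) = u + h*u (X(u, h) = (1*u)*h + u = u*h + u = h*u + u = u + h*u)
sqrt(-2445 + X(-46, W(0, 2))) = sqrt(-2445 - 46*(1 + 2*(1 + 0*2))) = sqrt(-2445 - 46*(1 + 2*(1 + 0))) = sqrt(-2445 - 46*(1 + 2*1)) = sqrt(-2445 - 46*(1 + 2)) = sqrt(-2445 - 46*3) = sqrt(-2445 - 138) = sqrt(-2583) = 3*I*sqrt(287)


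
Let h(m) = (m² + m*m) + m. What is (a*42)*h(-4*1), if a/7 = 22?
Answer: 181104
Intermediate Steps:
a = 154 (a = 7*22 = 154)
h(m) = m + 2*m² (h(m) = (m² + m²) + m = 2*m² + m = m + 2*m²)
(a*42)*h(-4*1) = (154*42)*((-4*1)*(1 + 2*(-4*1))) = 6468*(-4*(1 + 2*(-4))) = 6468*(-4*(1 - 8)) = 6468*(-4*(-7)) = 6468*28 = 181104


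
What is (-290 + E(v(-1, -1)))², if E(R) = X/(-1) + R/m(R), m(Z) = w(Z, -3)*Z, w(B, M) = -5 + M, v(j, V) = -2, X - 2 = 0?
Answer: 5461569/64 ≈ 85337.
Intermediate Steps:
X = 2 (X = 2 + 0 = 2)
m(Z) = -8*Z (m(Z) = (-5 - 3)*Z = -8*Z)
E(R) = -17/8 (E(R) = 2/(-1) + R/((-8*R)) = 2*(-1) + R*(-1/(8*R)) = -2 - ⅛ = -17/8)
(-290 + E(v(-1, -1)))² = (-290 - 17/8)² = (-2337/8)² = 5461569/64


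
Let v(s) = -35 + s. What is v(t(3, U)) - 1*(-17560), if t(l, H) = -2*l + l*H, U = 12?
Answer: 17555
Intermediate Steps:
t(l, H) = -2*l + H*l
v(t(3, U)) - 1*(-17560) = (-35 + 3*(-2 + 12)) - 1*(-17560) = (-35 + 3*10) + 17560 = (-35 + 30) + 17560 = -5 + 17560 = 17555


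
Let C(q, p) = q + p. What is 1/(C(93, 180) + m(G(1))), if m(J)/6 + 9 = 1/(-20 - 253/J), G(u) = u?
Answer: 91/19927 ≈ 0.0045667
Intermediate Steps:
C(q, p) = p + q
m(J) = -54 + 6/(-20 - 253/J)
1/(C(93, 180) + m(G(1))) = 1/((180 + 93) + 6*(-2277 - 181*1)/(253 + 20*1)) = 1/(273 + 6*(-2277 - 181)/(253 + 20)) = 1/(273 + 6*(-2458)/273) = 1/(273 + 6*(1/273)*(-2458)) = 1/(273 - 4916/91) = 1/(19927/91) = 91/19927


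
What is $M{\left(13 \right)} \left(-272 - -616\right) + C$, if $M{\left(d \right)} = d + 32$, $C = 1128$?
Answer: $16608$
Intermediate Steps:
$M{\left(d \right)} = 32 + d$
$M{\left(13 \right)} \left(-272 - -616\right) + C = \left(32 + 13\right) \left(-272 - -616\right) + 1128 = 45 \left(-272 + 616\right) + 1128 = 45 \cdot 344 + 1128 = 15480 + 1128 = 16608$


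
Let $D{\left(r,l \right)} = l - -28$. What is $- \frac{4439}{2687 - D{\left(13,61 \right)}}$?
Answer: $- \frac{4439}{2598} \approx -1.7086$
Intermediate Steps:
$D{\left(r,l \right)} = 28 + l$ ($D{\left(r,l \right)} = l + 28 = 28 + l$)
$- \frac{4439}{2687 - D{\left(13,61 \right)}} = - \frac{4439}{2687 - \left(28 + 61\right)} = - \frac{4439}{2687 - 89} = - \frac{4439}{2598}$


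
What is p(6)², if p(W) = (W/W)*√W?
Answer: 6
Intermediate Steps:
p(W) = √W (p(W) = 1*√W = √W)
p(6)² = (√6)² = 6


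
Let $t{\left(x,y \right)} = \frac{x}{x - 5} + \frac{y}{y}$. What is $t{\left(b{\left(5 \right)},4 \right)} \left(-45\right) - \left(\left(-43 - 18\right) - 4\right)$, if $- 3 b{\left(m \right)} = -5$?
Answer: $\frac{85}{2} \approx 42.5$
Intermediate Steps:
$b{\left(m \right)} = \frac{5}{3}$ ($b{\left(m \right)} = \left(- \frac{1}{3}\right) \left(-5\right) = \frac{5}{3}$)
$t{\left(x,y \right)} = 1 + \frac{x}{-5 + x}$ ($t{\left(x,y \right)} = \frac{x}{x - 5} + 1 = \frac{x}{-5 + x} + 1 = 1 + \frac{x}{-5 + x}$)
$t{\left(b{\left(5 \right)},4 \right)} \left(-45\right) - \left(\left(-43 - 18\right) - 4\right) = \frac{-5 + 2 \cdot \frac{5}{3}}{-5 + \frac{5}{3}} \left(-45\right) - \left(\left(-43 - 18\right) - 4\right) = \frac{-5 + \frac{10}{3}}{- \frac{10}{3}} \left(-45\right) - \left(-61 - 4\right) = \left(- \frac{3}{10}\right) \left(- \frac{5}{3}\right) \left(-45\right) - -65 = \frac{1}{2} \left(-45\right) + 65 = - \frac{45}{2} + 65 = \frac{85}{2}$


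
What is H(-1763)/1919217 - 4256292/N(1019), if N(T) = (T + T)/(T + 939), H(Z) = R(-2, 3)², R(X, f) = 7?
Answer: -7997204256083425/1955682123 ≈ -4.0892e+6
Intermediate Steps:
H(Z) = 49 (H(Z) = 7² = 49)
N(T) = 2*T/(939 + T) (N(T) = (2*T)/(939 + T) = 2*T/(939 + T))
H(-1763)/1919217 - 4256292/N(1019) = 49/1919217 - 4256292/(2*1019/(939 + 1019)) = 49*(1/1919217) - 4256292/(2*1019/1958) = 49/1919217 - 4256292/(2*1019*(1/1958)) = 49/1919217 - 4256292/1019/979 = 49/1919217 - 4256292*979/1019 = 49/1919217 - 4166909868/1019 = -7997204256083425/1955682123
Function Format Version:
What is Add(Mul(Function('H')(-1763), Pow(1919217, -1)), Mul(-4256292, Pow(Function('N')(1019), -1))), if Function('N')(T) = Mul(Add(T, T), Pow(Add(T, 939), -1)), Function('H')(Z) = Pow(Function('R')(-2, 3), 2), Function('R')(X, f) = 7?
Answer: Rational(-7997204256083425, 1955682123) ≈ -4.0892e+6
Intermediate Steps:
Function('H')(Z) = 49 (Function('H')(Z) = Pow(7, 2) = 49)
Function('N')(T) = Mul(2, T, Pow(Add(939, T), -1)) (Function('N')(T) = Mul(Mul(2, T), Pow(Add(939, T), -1)) = Mul(2, T, Pow(Add(939, T), -1)))
Add(Mul(Function('H')(-1763), Pow(1919217, -1)), Mul(-4256292, Pow(Function('N')(1019), -1))) = Add(Mul(49, Pow(1919217, -1)), Mul(-4256292, Pow(Mul(2, 1019, Pow(Add(939, 1019), -1)), -1))) = Add(Mul(49, Rational(1, 1919217)), Mul(-4256292, Pow(Mul(2, 1019, Pow(1958, -1)), -1))) = Add(Rational(49, 1919217), Mul(-4256292, Pow(Mul(2, 1019, Rational(1, 1958)), -1))) = Add(Rational(49, 1919217), Mul(-4256292, Pow(Rational(1019, 979), -1))) = Add(Rational(49, 1919217), Mul(-4256292, Rational(979, 1019))) = Add(Rational(49, 1919217), Rational(-4166909868, 1019)) = Rational(-7997204256083425, 1955682123)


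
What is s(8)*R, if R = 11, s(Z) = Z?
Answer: 88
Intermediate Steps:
s(8)*R = 8*11 = 88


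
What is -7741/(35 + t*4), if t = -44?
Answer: 7741/141 ≈ 54.901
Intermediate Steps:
-7741/(35 + t*4) = -7741/(35 - 44*4) = -7741/(35 - 176) = -7741/(-141) = -7741*(-1/141) = 7741/141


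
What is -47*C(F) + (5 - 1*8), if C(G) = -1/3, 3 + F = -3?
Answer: 38/3 ≈ 12.667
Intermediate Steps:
F = -6 (F = -3 - 3 = -6)
C(G) = -⅓ (C(G) = -1*⅓ = -⅓)
-47*C(F) + (5 - 1*8) = -47*(-⅓) + (5 - 1*8) = 47/3 + (5 - 8) = 47/3 - 3 = 38/3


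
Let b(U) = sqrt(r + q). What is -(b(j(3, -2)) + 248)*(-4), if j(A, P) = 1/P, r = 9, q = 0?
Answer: 1004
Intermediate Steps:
b(U) = 3 (b(U) = sqrt(9 + 0) = sqrt(9) = 3)
-(b(j(3, -2)) + 248)*(-4) = -(3 + 248)*(-4) = -1*251*(-4) = -251*(-4) = 1004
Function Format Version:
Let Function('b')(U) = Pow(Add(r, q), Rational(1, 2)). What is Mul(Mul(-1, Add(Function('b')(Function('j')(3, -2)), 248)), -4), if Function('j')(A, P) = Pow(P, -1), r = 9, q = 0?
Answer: 1004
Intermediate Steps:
Function('b')(U) = 3 (Function('b')(U) = Pow(Add(9, 0), Rational(1, 2)) = Pow(9, Rational(1, 2)) = 3)
Mul(Mul(-1, Add(Function('b')(Function('j')(3, -2)), 248)), -4) = Mul(Mul(-1, Add(3, 248)), -4) = Mul(Mul(-1, 251), -4) = Mul(-251, -4) = 1004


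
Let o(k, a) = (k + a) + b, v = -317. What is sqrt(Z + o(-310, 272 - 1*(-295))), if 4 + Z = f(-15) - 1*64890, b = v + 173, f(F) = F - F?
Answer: I*sqrt(64781) ≈ 254.52*I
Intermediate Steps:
f(F) = 0
b = -144 (b = -317 + 173 = -144)
Z = -64894 (Z = -4 + (0 - 1*64890) = -4 + (0 - 64890) = -4 - 64890 = -64894)
o(k, a) = -144 + a + k (o(k, a) = (k + a) - 144 = (a + k) - 144 = -144 + a + k)
sqrt(Z + o(-310, 272 - 1*(-295))) = sqrt(-64894 + (-144 + (272 - 1*(-295)) - 310)) = sqrt(-64894 + (-144 + (272 + 295) - 310)) = sqrt(-64894 + (-144 + 567 - 310)) = sqrt(-64894 + 113) = sqrt(-64781) = I*sqrt(64781)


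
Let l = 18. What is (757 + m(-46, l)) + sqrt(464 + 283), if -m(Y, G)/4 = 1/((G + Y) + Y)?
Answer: 28011/37 + 3*sqrt(83) ≈ 784.39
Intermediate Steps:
m(Y, G) = -4/(G + 2*Y) (m(Y, G) = -4/((G + Y) + Y) = -4/(G + 2*Y))
(757 + m(-46, l)) + sqrt(464 + 283) = (757 - 4/(18 + 2*(-46))) + sqrt(464 + 283) = (757 - 4/(18 - 92)) + sqrt(747) = (757 - 4/(-74)) + 3*sqrt(83) = (757 - 4*(-1/74)) + 3*sqrt(83) = (757 + 2/37) + 3*sqrt(83) = 28011/37 + 3*sqrt(83)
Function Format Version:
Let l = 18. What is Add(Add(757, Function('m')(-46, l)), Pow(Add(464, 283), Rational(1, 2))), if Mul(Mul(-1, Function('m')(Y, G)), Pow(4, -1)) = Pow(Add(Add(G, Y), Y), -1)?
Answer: Add(Rational(28011, 37), Mul(3, Pow(83, Rational(1, 2)))) ≈ 784.39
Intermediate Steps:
Function('m')(Y, G) = Mul(-4, Pow(Add(G, Mul(2, Y)), -1)) (Function('m')(Y, G) = Mul(-4, Pow(Add(Add(G, Y), Y), -1)) = Mul(-4, Pow(Add(G, Mul(2, Y)), -1)))
Add(Add(757, Function('m')(-46, l)), Pow(Add(464, 283), Rational(1, 2))) = Add(Add(757, Mul(-4, Pow(Add(18, Mul(2, -46)), -1))), Pow(Add(464, 283), Rational(1, 2))) = Add(Add(757, Mul(-4, Pow(Add(18, -92), -1))), Pow(747, Rational(1, 2))) = Add(Add(757, Mul(-4, Pow(-74, -1))), Mul(3, Pow(83, Rational(1, 2)))) = Add(Add(757, Mul(-4, Rational(-1, 74))), Mul(3, Pow(83, Rational(1, 2)))) = Add(Add(757, Rational(2, 37)), Mul(3, Pow(83, Rational(1, 2)))) = Add(Rational(28011, 37), Mul(3, Pow(83, Rational(1, 2))))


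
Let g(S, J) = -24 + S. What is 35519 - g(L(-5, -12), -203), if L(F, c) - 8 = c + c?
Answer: 35559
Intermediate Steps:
L(F, c) = 8 + 2*c (L(F, c) = 8 + (c + c) = 8 + 2*c)
35519 - g(L(-5, -12), -203) = 35519 - (-24 + (8 + 2*(-12))) = 35519 - (-24 + (8 - 24)) = 35519 - (-24 - 16) = 35519 - 1*(-40) = 35519 + 40 = 35559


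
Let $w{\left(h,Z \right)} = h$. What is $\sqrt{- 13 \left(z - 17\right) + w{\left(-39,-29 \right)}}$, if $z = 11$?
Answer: $\sqrt{39} \approx 6.245$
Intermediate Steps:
$\sqrt{- 13 \left(z - 17\right) + w{\left(-39,-29 \right)}} = \sqrt{- 13 \left(11 - 17\right) - 39} = \sqrt{\left(-13\right) \left(-6\right) - 39} = \sqrt{78 - 39} = \sqrt{39}$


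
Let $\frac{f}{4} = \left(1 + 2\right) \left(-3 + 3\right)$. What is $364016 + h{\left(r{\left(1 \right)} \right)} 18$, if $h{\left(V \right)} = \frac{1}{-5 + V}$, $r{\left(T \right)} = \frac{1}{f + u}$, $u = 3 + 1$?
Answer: $\frac{6916232}{19} \approx 3.6401 \cdot 10^{5}$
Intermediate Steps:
$u = 4$
$f = 0$ ($f = 4 \left(1 + 2\right) \left(-3 + 3\right) = 4 \cdot 3 \cdot 0 = 4 \cdot 0 = 0$)
$r{\left(T \right)} = \frac{1}{4}$ ($r{\left(T \right)} = \frac{1}{0 + 4} = \frac{1}{4}$)
$364016 + h{\left(r{\left(1 \right)} \right)} 18 = 364016 + \frac{1}{-5 + \frac{1}{4}} \cdot 18 = 364016 + \frac{1}{- \frac{19}{4}} \cdot 18 = 364016 - \frac{72}{19} = \frac{6916232}{19}$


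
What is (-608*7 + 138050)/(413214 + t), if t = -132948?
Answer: 22299/46711 ≈ 0.47738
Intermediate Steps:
(-608*7 + 138050)/(413214 + t) = (-608*7 + 138050)/(413214 - 132948) = (-4256 + 138050)/280266 = 133794*(1/280266) = 22299/46711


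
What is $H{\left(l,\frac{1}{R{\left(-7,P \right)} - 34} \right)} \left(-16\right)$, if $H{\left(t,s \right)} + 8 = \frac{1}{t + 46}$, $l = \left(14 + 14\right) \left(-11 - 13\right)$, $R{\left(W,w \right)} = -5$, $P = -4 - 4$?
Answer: $\frac{40072}{313} \approx 128.03$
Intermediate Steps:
$P = -8$
$l = -672$ ($l = 28 \left(-24\right) = -672$)
$H{\left(t,s \right)} = -8 + \frac{1}{46 + t}$ ($H{\left(t,s \right)} = -8 + \frac{1}{t + 46} = -8 + \frac{1}{46 + t}$)
$H{\left(l,\frac{1}{R{\left(-7,P \right)} - 34} \right)} \left(-16\right) = \frac{-367 - -5376}{46 - 672} \left(-16\right) = \frac{-367 + 5376}{-626} \left(-16\right) = \left(- \frac{1}{626}\right) 5009 \left(-16\right) = \left(- \frac{5009}{626}\right) \left(-16\right) = \frac{40072}{313}$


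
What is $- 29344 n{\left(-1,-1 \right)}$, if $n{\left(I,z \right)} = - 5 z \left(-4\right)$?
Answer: $586880$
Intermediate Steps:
$n{\left(I,z \right)} = 20 z$
$- 29344 n{\left(-1,-1 \right)} = - 29344 \cdot 20 \left(-1\right) = \left(-29344\right) \left(-20\right) = 586880$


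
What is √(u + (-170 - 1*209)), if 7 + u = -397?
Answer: 3*I*√87 ≈ 27.982*I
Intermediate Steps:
u = -404 (u = -7 - 397 = -404)
√(u + (-170 - 1*209)) = √(-404 + (-170 - 1*209)) = √(-404 + (-170 - 209)) = √(-404 - 379) = √(-783) = 3*I*√87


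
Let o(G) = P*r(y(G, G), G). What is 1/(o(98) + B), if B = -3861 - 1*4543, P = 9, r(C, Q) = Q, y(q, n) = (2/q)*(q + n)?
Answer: -1/7522 ≈ -0.00013294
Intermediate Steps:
y(q, n) = 2*(n + q)/q (y(q, n) = (2/q)*(n + q) = 2*(n + q)/q)
o(G) = 9*G
B = -8404 (B = -3861 - 4543 = -8404)
1/(o(98) + B) = 1/(9*98 - 8404) = 1/(882 - 8404) = 1/(-7522) = -1/7522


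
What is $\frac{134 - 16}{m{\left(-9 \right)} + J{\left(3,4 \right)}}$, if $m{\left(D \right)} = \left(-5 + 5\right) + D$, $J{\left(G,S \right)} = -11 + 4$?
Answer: $- \frac{59}{8} \approx -7.375$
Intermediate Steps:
$J{\left(G,S \right)} = -7$
$m{\left(D \right)} = D$ ($m{\left(D \right)} = 0 + D = D$)
$\frac{134 - 16}{m{\left(-9 \right)} + J{\left(3,4 \right)}} = \frac{134 - 16}{-9 - 7} = \frac{118}{-16} = 118 \left(- \frac{1}{16}\right) = - \frac{59}{8}$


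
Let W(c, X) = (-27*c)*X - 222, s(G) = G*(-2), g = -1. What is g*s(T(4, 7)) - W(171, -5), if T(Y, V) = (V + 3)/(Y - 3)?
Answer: -22843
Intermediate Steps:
T(Y, V) = (3 + V)/(-3 + Y)
s(G) = -2*G
W(c, X) = -222 - 27*X*c (W(c, X) = -27*X*c - 222 = -222 - 27*X*c)
g*s(T(4, 7)) - W(171, -5) = -(-2)*(3 + 7)/(-3 + 4) - (-222 - 27*(-5)*171) = -(-2)*10/1 - (-222 + 23085) = -(-2)*1*10 - 1*22863 = -(-2)*10 - 22863 = -1*(-20) - 22863 = 20 - 22863 = -22843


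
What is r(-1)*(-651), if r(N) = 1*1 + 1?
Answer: -1302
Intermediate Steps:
r(N) = 2 (r(N) = 1 + 1 = 2)
r(-1)*(-651) = 2*(-651) = -1302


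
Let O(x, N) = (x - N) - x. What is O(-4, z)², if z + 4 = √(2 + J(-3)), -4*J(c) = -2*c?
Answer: (8 - √2)²/4 ≈ 10.843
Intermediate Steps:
J(c) = c/2 (J(c) = -(-1)*c/2 = c/2)
z = -4 + √2/2 (z = -4 + √(2 + (½)*(-3)) = -4 + √(2 - 3/2) = -4 + √(½) = -4 + √2/2 ≈ -3.2929)
O(x, N) = -N
O(-4, z)² = (-(-4 + √2/2))² = (4 - √2/2)²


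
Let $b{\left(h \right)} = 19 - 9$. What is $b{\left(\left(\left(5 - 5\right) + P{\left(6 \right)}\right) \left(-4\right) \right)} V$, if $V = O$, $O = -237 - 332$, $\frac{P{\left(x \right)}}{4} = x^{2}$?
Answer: $-5690$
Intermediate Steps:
$P{\left(x \right)} = 4 x^{2}$
$b{\left(h \right)} = 10$
$O = -569$ ($O = -237 - 332 = -569$)
$V = -569$
$b{\left(\left(\left(5 - 5\right) + P{\left(6 \right)}\right) \left(-4\right) \right)} V = 10 \left(-569\right) = -5690$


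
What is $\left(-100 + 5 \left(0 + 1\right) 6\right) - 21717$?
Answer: $-21787$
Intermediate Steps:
$\left(-100 + 5 \left(0 + 1\right) 6\right) - 21717 = \left(-100 + 5 \cdot 1 \cdot 6\right) - 21717 = \left(-100 + 5 \cdot 6\right) - 21717 = \left(-100 + 30\right) - 21717 = -70 - 21717 = -21787$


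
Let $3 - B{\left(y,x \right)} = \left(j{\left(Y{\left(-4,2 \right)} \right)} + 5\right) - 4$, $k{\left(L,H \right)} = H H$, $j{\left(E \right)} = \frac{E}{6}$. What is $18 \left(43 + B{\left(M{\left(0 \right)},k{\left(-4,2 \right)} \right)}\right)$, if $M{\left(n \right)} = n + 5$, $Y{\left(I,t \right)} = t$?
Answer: $804$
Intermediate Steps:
$M{\left(n \right)} = 5 + n$
$j{\left(E \right)} = \frac{E}{6}$ ($j{\left(E \right)} = E \frac{1}{6} = \frac{E}{6}$)
$k{\left(L,H \right)} = H^{2}$
$B{\left(y,x \right)} = \frac{5}{3}$ ($B{\left(y,x \right)} = 3 - \left(\left(\frac{1}{6} \cdot 2 + 5\right) - 4\right) = 3 - \left(\left(\frac{1}{3} + 5\right) - 4\right) = 3 - \left(\frac{16}{3} - 4\right) = 3 - \frac{4}{3} = \frac{5}{3}$)
$18 \left(43 + B{\left(M{\left(0 \right)},k{\left(-4,2 \right)} \right)}\right) = 18 \left(43 + \frac{5}{3}\right) = 18 \cdot \frac{134}{3} = 804$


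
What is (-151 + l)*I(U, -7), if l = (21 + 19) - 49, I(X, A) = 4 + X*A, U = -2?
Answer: -2880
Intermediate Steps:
I(X, A) = 4 + A*X
l = -9 (l = 40 - 49 = -9)
(-151 + l)*I(U, -7) = (-151 - 9)*(4 - 7*(-2)) = -160*(4 + 14) = -160*18 = -2880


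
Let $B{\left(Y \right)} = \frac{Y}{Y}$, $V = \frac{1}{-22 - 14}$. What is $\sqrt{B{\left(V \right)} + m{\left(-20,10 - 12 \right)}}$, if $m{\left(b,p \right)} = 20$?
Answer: $\sqrt{21} \approx 4.5826$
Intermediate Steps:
$V = - \frac{1}{36}$ ($V = \frac{1}{-36} = - \frac{1}{36} \approx -0.027778$)
$B{\left(Y \right)} = 1$
$\sqrt{B{\left(V \right)} + m{\left(-20,10 - 12 \right)}} = \sqrt{1 + 20} = \sqrt{21}$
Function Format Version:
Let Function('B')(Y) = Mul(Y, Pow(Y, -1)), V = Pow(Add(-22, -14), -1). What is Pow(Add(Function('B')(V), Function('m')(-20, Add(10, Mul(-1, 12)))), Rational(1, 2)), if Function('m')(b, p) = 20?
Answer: Pow(21, Rational(1, 2)) ≈ 4.5826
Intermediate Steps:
V = Rational(-1, 36) (V = Pow(-36, -1) = Rational(-1, 36) ≈ -0.027778)
Function('B')(Y) = 1
Pow(Add(Function('B')(V), Function('m')(-20, Add(10, Mul(-1, 12)))), Rational(1, 2)) = Pow(Add(1, 20), Rational(1, 2)) = Pow(21, Rational(1, 2))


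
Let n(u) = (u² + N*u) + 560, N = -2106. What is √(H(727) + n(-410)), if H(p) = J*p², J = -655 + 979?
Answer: 6*√4785431 ≈ 13125.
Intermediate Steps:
J = 324
n(u) = 560 + u² - 2106*u (n(u) = (u² - 2106*u) + 560 = 560 + u² - 2106*u)
H(p) = 324*p²
√(H(727) + n(-410)) = √(324*727² + (560 + (-410)² - 2106*(-410))) = √(324*528529 + (560 + 168100 + 863460)) = √(171243396 + 1032120) = √172275516 = 6*√4785431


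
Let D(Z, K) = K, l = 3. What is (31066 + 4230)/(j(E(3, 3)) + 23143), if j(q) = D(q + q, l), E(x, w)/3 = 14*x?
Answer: 17648/11573 ≈ 1.5249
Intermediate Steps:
E(x, w) = 42*x (E(x, w) = 3*(14*x) = 42*x)
j(q) = 3
(31066 + 4230)/(j(E(3, 3)) + 23143) = (31066 + 4230)/(3 + 23143) = 35296/23146 = 35296*(1/23146) = 17648/11573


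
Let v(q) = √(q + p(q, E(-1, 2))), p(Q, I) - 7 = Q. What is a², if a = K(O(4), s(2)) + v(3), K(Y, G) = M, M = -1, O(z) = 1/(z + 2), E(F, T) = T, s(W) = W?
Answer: (1 - √13)² ≈ 6.7889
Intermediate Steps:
O(z) = 1/(2 + z)
p(Q, I) = 7 + Q
K(Y, G) = -1
v(q) = √(7 + 2*q) (v(q) = √(q + (7 + q)) = √(7 + 2*q))
a = -1 + √13 (a = -1 + √(7 + 2*3) = -1 + √(7 + 6) = -1 + √13 ≈ 2.6056)
a² = (-1 + √13)²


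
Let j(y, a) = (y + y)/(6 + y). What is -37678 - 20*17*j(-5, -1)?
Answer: -34278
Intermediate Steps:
j(y, a) = 2*y/(6 + y) (j(y, a) = (2*y)/(6 + y) = 2*y/(6 + y))
-37678 - 20*17*j(-5, -1) = -37678 - 20*17*2*(-5)/(6 - 5) = -37678 - 340*2*(-5)/1 = -37678 - 340*2*(-5)*1 = -37678 - 340*(-10) = -37678 - 1*(-3400) = -37678 + 3400 = -34278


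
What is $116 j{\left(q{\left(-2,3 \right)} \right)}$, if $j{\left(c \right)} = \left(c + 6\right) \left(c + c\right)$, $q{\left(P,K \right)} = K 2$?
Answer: $16704$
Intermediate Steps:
$q{\left(P,K \right)} = 2 K$
$j{\left(c \right)} = 2 c \left(6 + c\right)$ ($j{\left(c \right)} = \left(6 + c\right) 2 c = 2 c \left(6 + c\right)$)
$116 j{\left(q{\left(-2,3 \right)} \right)} = 116 \cdot 2 \cdot 2 \cdot 3 \left(6 + 2 \cdot 3\right) = 116 \cdot 2 \cdot 6 \left(6 + 6\right) = 116 \cdot 2 \cdot 6 \cdot 12 = 116 \cdot 144 = 16704$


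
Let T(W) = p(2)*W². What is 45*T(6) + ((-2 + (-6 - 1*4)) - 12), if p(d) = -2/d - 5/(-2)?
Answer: 2406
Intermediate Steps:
p(d) = 5/2 - 2/d (p(d) = -2/d - 5*(-½) = -2/d + 5/2 = 5/2 - 2/d)
T(W) = 3*W²/2 (T(W) = (5/2 - 2/2)*W² = (5/2 - 2*½)*W² = (5/2 - 1)*W² = 3*W²/2)
45*T(6) + ((-2 + (-6 - 1*4)) - 12) = 45*((3/2)*6²) + ((-2 + (-6 - 1*4)) - 12) = 45*((3/2)*36) + ((-2 + (-6 - 4)) - 12) = 45*54 + ((-2 - 10) - 12) = 2430 + (-12 - 12) = 2430 - 24 = 2406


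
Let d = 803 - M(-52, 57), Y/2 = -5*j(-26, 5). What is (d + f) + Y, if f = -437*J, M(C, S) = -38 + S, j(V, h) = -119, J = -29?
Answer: 14647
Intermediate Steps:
Y = 1190 (Y = 2*(-5*(-119)) = 2*595 = 1190)
d = 784 (d = 803 - (-38 + 57) = 803 - 1*19 = 803 - 19 = 784)
f = 12673 (f = -437*(-29) = 12673)
(d + f) + Y = (784 + 12673) + 1190 = 13457 + 1190 = 14647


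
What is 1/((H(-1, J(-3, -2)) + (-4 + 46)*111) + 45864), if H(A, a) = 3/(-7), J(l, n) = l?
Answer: 7/353679 ≈ 1.9792e-5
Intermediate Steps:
H(A, a) = -3/7 (H(A, a) = 3*(-⅐) = -3/7)
1/((H(-1, J(-3, -2)) + (-4 + 46)*111) + 45864) = 1/((-3/7 + (-4 + 46)*111) + 45864) = 1/((-3/7 + 42*111) + 45864) = 1/((-3/7 + 4662) + 45864) = 1/(32631/7 + 45864) = 1/(353679/7) = 7/353679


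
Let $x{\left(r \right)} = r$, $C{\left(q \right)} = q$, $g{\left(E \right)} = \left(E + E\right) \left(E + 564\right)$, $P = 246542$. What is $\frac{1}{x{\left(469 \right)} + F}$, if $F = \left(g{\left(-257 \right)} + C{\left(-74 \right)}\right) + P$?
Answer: $\frac{1}{89139} \approx 1.1218 \cdot 10^{-5}$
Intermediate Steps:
$g{\left(E \right)} = 2 E \left(564 + E\right)$
$F = 88670$ ($F = \left(2 \left(-257\right) \left(564 - 257\right) - 74\right) + 246542 = \left(2 \left(-257\right) 307 - 74\right) + 246542 = \left(-157798 - 74\right) + 246542 = -157872 + 246542 = 88670$)
$\frac{1}{x{\left(469 \right)} + F} = \frac{1}{469 + 88670} = \frac{1}{89139}$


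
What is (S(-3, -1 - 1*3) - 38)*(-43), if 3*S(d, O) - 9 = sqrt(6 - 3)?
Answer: 1505 - 43*sqrt(3)/3 ≈ 1480.2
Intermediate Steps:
S(d, O) = 3 + sqrt(3)/3 (S(d, O) = 3 + sqrt(6 - 3)/3 = 3 + sqrt(3)/3)
(S(-3, -1 - 1*3) - 38)*(-43) = ((3 + sqrt(3)/3) - 38)*(-43) = (-35 + sqrt(3)/3)*(-43) = 1505 - 43*sqrt(3)/3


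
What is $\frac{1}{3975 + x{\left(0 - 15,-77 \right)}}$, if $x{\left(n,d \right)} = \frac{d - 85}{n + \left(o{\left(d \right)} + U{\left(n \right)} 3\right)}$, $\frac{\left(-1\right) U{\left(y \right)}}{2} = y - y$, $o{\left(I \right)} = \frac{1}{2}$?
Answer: $\frac{29}{115599} \approx 0.00025087$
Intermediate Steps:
$o{\left(I \right)} = \frac{1}{2}$
$U{\left(y \right)} = 0$ ($U{\left(y \right)} = - 2 \left(y - y\right) = \left(-2\right) 0 = 0$)
$x{\left(n,d \right)} = \frac{-85 + d}{\frac{1}{2} + n}$ ($x{\left(n,d \right)} = \frac{d - 85}{n + \left(\frac{1}{2} + 0 \cdot 3\right)} = \frac{-85 + d}{n + \left(\frac{1}{2} + 0\right)} = \frac{-85 + d}{n + \frac{1}{2}} = \frac{-85 + d}{\frac{1}{2} + n}$)
$\frac{1}{3975 + x{\left(0 - 15,-77 \right)}} = \frac{1}{3975 + \frac{2 \left(-85 - 77\right)}{1 + 2 \left(0 - 15\right)}} = \frac{1}{3975 + 2 \frac{1}{1 + 2 \left(0 - 15\right)} \left(-162\right)} = \frac{1}{3975 + 2 \frac{1}{1 + 2 \left(-15\right)} \left(-162\right)} = \frac{1}{3975 + 2 \frac{1}{1 - 30} \left(-162\right)} = \frac{1}{3975 + 2 \frac{1}{-29} \left(-162\right)} = \frac{1}{3975 + 2 \left(- \frac{1}{29}\right) \left(-162\right)} = \frac{1}{3975 + \frac{324}{29}} = \frac{1}{\frac{115599}{29}} = \frac{29}{115599}$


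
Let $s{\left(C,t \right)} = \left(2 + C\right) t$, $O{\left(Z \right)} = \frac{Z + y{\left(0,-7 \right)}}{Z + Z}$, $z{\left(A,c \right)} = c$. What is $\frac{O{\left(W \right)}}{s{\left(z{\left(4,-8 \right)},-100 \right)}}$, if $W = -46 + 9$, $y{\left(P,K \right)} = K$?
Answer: $\frac{11}{11100} \approx 0.00099099$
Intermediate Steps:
$W = -37$
$O{\left(Z \right)} = \frac{-7 + Z}{2 Z}$ ($O{\left(Z \right)} = \frac{Z - 7}{Z + Z} = \frac{-7 + Z}{2 Z}$)
$s{\left(C,t \right)} = t \left(2 + C\right)$
$\frac{O{\left(W \right)}}{s{\left(z{\left(4,-8 \right)},-100 \right)}} = \frac{\frac{1}{2} \frac{1}{-37} \left(-7 - 37\right)}{\left(-100\right) \left(2 - 8\right)} = \frac{\frac{1}{2} \left(- \frac{1}{37}\right) \left(-44\right)}{\left(-100\right) \left(-6\right)} = \frac{22}{37 \cdot 600} = \frac{22}{37} \cdot \frac{1}{600} = \frac{11}{11100}$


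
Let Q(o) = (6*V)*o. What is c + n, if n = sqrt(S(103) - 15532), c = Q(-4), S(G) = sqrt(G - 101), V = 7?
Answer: -168 + I*sqrt(15532 - sqrt(2)) ≈ -168.0 + 124.62*I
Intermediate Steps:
Q(o) = 42*o (Q(o) = (6*7)*o = 42*o)
S(G) = sqrt(-101 + G)
c = -168 (c = 42*(-4) = -168)
n = sqrt(-15532 + sqrt(2)) (n = sqrt(sqrt(-101 + 103) - 15532) = sqrt(sqrt(2) - 15532) = sqrt(-15532 + sqrt(2)) ≈ 124.62*I)
c + n = -168 + sqrt(-15532 + sqrt(2))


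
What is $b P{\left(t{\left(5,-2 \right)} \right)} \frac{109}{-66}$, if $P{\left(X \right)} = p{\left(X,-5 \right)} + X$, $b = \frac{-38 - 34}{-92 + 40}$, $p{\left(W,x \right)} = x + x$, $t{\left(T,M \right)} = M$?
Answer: $\frac{3924}{143} \approx 27.441$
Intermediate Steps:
$p{\left(W,x \right)} = 2 x$
$b = \frac{18}{13}$ ($b = - \frac{72}{-52} = \left(-72\right) \left(- \frac{1}{52}\right) = \frac{18}{13} \approx 1.3846$)
$P{\left(X \right)} = -10 + X$ ($P{\left(X \right)} = 2 \left(-5\right) + X = -10 + X$)
$b P{\left(t{\left(5,-2 \right)} \right)} \frac{109}{-66} = \frac{18 \left(-10 - 2\right)}{13} \frac{109}{-66} = \frac{18}{13} \left(-12\right) 109 \left(- \frac{1}{66}\right) = \left(- \frac{216}{13}\right) \left(- \frac{109}{66}\right) = \frac{3924}{143}$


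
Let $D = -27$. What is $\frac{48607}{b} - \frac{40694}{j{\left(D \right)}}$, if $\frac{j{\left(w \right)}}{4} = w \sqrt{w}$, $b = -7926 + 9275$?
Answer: $\frac{48607}{1349} - \frac{20347 i \sqrt{3}}{486} \approx 36.032 - 72.515 i$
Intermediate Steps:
$b = 1349$
$j{\left(w \right)} = 4 w^{\frac{3}{2}}$ ($j{\left(w \right)} = 4 w \sqrt{w} = 4 w^{\frac{3}{2}}$)
$\frac{48607}{b} - \frac{40694}{j{\left(D \right)}} = \frac{48607}{1349} - \frac{40694}{4 \left(-27\right)^{\frac{3}{2}}} = 48607 \cdot \frac{1}{1349} - \frac{40694}{4 \left(- 81 i \sqrt{3}\right)} = \frac{48607}{1349} - \frac{40694}{\left(-324\right) i \sqrt{3}} = \frac{48607}{1349} - 40694 \frac{i \sqrt{3}}{972} = \frac{48607}{1349} - \frac{20347 i \sqrt{3}}{486}$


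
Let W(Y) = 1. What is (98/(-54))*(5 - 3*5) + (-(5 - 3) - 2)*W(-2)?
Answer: 382/27 ≈ 14.148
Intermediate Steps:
(98/(-54))*(5 - 3*5) + (-(5 - 3) - 2)*W(-2) = (98/(-54))*(5 - 3*5) + (-(5 - 3) - 2)*1 = (98*(-1/54))*(5 - 15) + (-1*2 - 2)*1 = -49/27*(-10) + (-2 - 2)*1 = 490/27 - 4*1 = 490/27 - 4 = 382/27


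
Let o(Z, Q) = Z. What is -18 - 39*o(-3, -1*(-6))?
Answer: 99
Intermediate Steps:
-18 - 39*o(-3, -1*(-6)) = -18 - 39*(-3) = -18 + 117 = 99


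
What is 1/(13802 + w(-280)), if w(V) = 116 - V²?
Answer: -1/64482 ≈ -1.5508e-5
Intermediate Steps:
1/(13802 + w(-280)) = 1/(13802 + (116 - 1*(-280)²)) = 1/(13802 + (116 - 1*78400)) = 1/(13802 + (116 - 78400)) = 1/(13802 - 78284) = 1/(-64482) = -1/64482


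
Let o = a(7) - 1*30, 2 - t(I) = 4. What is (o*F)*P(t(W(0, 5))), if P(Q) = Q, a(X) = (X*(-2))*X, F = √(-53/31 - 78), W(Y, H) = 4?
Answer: 256*I*√76601/31 ≈ 2285.6*I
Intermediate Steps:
t(I) = -2 (t(I) = 2 - 1*4 = 2 - 4 = -2)
F = I*√76601/31 (F = √(-53*1/31 - 78) = √(-53/31 - 78) = √(-2471/31) = I*√76601/31 ≈ 8.928*I)
a(X) = -2*X² (a(X) = (-2*X)*X = -2*X²)
o = -128 (o = -2*7² - 1*30 = -2*49 - 30 = -98 - 30 = -128)
(o*F)*P(t(W(0, 5))) = -128*I*√76601/31*(-2) = 256*I*√76601/31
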